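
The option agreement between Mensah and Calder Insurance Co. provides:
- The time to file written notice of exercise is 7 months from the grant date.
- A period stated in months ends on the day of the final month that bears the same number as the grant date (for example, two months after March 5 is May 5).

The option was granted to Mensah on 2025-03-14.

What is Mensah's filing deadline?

October 14, 2025

7 months after 2025-03-14 is October 14, 2025.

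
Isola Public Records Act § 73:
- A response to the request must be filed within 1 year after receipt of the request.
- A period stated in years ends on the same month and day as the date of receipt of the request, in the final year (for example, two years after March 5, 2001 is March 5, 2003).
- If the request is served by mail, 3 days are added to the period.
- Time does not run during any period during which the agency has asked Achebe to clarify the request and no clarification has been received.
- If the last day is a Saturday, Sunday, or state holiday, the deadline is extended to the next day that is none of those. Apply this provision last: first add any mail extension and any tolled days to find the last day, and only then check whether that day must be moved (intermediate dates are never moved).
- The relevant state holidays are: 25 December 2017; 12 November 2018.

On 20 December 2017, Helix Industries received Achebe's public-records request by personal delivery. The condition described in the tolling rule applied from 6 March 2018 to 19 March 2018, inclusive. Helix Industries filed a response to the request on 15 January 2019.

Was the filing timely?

No

1 year after 20 December 2017 is December 20, 2018.
Service was not by mail, so no mail extension applies.
From March 6, 2018 through March 19, 2018 inclusive is 14 days; tolling adds 14 days: December 20, 2018 + 14 days = January 3, 2019.
January 3, 2019 is a Thursday and not a state holiday, so no extension applies.
The deadline is January 3, 2019; the filing on January 15, 2019 is after that date.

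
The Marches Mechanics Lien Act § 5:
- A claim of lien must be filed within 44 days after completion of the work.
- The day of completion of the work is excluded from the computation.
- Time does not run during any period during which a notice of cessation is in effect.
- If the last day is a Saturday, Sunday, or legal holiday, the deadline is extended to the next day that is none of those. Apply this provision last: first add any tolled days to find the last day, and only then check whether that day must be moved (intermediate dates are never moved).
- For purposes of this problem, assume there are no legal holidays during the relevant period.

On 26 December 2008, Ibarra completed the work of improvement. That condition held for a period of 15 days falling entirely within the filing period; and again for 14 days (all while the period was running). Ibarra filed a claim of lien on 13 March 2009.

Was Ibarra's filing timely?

No

44 days after 26 December 2008 is February 8, 2009.
Tolling adds 15 days: February 8, 2009 + 15 days = February 23, 2009.
Tolling adds 14 days: February 23, 2009 + 14 days = March 9, 2009.
March 9, 2009 is a Monday and not a legal holiday, so no extension applies.
The deadline is March 9, 2009; the filing on March 13, 2009 is after that date.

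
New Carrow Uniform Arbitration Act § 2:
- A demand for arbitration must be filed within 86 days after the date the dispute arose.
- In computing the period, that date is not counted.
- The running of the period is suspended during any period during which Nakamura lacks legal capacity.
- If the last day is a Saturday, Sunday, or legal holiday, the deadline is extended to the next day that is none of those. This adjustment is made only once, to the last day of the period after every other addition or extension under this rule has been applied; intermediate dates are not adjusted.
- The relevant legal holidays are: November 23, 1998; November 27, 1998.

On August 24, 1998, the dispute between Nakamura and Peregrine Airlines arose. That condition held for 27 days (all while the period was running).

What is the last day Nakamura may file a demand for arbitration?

December 15, 1998

86 days after August 24, 1998 is November 18, 1998.
Tolling adds 27 days: November 18, 1998 + 27 days = December 15, 1998.
December 15, 1998 is a Tuesday and not a legal holiday, so no extension applies.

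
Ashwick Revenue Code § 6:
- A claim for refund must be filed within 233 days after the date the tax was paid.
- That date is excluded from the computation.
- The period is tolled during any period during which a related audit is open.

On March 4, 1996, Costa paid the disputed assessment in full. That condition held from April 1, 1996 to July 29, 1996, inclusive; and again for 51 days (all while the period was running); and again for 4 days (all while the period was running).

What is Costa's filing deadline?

April 16, 1997

233 days after March 4, 1996 is October 23, 1996.
From April 1, 1996 through July 29, 1996 inclusive is 120 days; tolling adds 120 days: October 23, 1996 + 120 days = February 20, 1997.
Tolling adds 51 days: February 20, 1997 + 51 days = April 12, 1997.
Tolling adds 4 days: April 12, 1997 + 4 days = April 16, 1997.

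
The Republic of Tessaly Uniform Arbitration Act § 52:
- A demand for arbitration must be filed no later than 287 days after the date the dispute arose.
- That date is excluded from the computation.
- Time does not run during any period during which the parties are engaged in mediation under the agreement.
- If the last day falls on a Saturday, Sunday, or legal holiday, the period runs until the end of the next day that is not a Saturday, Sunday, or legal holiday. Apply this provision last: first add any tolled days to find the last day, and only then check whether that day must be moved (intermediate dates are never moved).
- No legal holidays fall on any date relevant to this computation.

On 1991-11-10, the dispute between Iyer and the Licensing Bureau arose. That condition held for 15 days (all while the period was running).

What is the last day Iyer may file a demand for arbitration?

287 days after 1991-11-10 is August 23, 1992.
Tolling adds 15 days: August 23, 1992 + 15 days = September 7, 1992.
September 7, 1992 is a Monday and not a legal holiday, so no extension applies.

September 7, 1992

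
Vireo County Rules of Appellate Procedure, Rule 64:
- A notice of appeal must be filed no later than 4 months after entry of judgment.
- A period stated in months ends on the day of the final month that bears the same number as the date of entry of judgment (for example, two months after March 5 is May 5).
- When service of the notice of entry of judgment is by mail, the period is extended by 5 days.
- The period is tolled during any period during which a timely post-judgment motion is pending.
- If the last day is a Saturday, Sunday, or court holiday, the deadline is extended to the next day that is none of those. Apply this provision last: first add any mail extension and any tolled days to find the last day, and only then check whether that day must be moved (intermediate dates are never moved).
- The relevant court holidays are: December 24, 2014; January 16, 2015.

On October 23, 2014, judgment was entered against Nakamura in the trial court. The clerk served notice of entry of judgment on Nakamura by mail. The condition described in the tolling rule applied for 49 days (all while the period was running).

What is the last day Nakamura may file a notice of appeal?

4 months after October 23, 2014 is February 23, 2015.
Service was by mail, adding 5 days: February 23, 2015 + 5 days = February 28, 2015.
Tolling adds 49 days: February 28, 2015 + 49 days = April 18, 2015.
April 18, 2015 is Saturday; April 19, 2015 is Sunday. The next qualifying day is April 20, 2015.

April 20, 2015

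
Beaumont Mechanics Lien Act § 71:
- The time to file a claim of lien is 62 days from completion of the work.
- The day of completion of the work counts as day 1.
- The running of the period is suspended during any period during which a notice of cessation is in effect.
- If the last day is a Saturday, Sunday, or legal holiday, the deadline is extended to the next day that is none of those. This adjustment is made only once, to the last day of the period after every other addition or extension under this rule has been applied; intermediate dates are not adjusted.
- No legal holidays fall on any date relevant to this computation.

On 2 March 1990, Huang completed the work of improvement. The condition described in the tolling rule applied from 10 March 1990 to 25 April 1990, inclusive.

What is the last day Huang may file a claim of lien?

June 18, 1990

Counting 2 March 1990 as day 1, day 62 is May 2, 1990.
From March 10, 1990 through April 25, 1990 inclusive is 47 days; tolling adds 47 days: May 2, 1990 + 47 days = June 18, 1990.
June 18, 1990 is a Monday and not a legal holiday, so no extension applies.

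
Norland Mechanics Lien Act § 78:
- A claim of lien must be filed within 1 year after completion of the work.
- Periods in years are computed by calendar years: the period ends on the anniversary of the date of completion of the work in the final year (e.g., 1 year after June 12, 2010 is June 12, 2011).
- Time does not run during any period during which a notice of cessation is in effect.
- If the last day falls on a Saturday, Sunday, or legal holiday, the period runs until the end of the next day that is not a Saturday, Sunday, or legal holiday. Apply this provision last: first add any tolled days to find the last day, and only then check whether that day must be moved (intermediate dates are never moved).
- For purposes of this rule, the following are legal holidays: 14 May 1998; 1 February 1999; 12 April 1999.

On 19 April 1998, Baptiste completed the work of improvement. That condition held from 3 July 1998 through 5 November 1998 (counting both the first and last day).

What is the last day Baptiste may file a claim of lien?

August 23, 1999

1 year after 19 April 1998 is April 19, 1999.
From July 3, 1998 through November 5, 1998 inclusive is 126 days; tolling adds 126 days: April 19, 1999 + 126 days = August 23, 1999.
August 23, 1999 is a Monday and not a legal holiday, so no extension applies.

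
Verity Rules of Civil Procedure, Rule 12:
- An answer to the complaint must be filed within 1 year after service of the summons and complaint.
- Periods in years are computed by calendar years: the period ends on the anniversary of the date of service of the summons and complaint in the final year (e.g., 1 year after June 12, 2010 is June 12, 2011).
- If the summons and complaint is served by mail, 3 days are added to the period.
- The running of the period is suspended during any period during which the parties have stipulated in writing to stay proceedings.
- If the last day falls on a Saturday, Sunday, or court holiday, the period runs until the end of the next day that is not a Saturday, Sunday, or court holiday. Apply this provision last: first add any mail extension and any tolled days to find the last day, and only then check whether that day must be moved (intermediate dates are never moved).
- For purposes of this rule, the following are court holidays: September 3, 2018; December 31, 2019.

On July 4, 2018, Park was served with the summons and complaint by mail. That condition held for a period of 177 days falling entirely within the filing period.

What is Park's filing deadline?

January 1, 2020

1 year after July 4, 2018 is July 4, 2019.
Service was by mail, adding 3 days: July 4, 2019 + 3 days = July 7, 2019.
Tolling adds 177 days: July 7, 2019 + 177 days = December 31, 2019.
December 31, 2019 is a listed holiday. The next qualifying day is January 1, 2020.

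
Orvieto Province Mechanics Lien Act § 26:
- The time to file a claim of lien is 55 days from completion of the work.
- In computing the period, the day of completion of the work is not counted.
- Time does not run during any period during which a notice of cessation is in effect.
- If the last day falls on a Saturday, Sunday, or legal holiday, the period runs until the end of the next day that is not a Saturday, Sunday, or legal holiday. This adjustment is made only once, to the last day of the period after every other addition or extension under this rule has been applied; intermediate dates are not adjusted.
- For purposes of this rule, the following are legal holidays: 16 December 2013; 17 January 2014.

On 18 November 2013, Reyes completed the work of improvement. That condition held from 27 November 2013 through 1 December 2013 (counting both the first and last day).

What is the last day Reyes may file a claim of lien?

55 days after 18 November 2013 is January 12, 2014.
From November 27, 2013 through December 1, 2013 inclusive is 5 days; tolling adds 5 days: January 12, 2014 + 5 days = January 17, 2014.
January 17, 2014 is a listed holiday; January 18, 2014 is Saturday; January 19, 2014 is Sunday. The next qualifying day is January 20, 2014.

January 20, 2014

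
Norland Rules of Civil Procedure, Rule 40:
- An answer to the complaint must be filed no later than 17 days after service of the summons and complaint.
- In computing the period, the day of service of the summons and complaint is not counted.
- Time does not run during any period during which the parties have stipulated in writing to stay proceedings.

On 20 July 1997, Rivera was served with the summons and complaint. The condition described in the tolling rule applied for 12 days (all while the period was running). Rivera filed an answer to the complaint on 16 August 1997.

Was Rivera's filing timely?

Yes

17 days after 20 July 1997 is August 6, 1997.
Tolling adds 12 days: August 6, 1997 + 12 days = August 18, 1997.
The deadline is August 18, 1997; the filing on August 16, 1997 is on or before that date.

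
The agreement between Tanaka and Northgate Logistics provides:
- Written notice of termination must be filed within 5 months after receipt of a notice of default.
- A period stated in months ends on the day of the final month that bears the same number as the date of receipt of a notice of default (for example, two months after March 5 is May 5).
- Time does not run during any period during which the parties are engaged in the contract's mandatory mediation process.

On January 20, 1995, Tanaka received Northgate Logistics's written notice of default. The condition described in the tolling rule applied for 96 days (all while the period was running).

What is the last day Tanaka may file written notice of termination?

September 24, 1995

5 months after January 20, 1995 is June 20, 1995.
Tolling adds 96 days: June 20, 1995 + 96 days = September 24, 1995.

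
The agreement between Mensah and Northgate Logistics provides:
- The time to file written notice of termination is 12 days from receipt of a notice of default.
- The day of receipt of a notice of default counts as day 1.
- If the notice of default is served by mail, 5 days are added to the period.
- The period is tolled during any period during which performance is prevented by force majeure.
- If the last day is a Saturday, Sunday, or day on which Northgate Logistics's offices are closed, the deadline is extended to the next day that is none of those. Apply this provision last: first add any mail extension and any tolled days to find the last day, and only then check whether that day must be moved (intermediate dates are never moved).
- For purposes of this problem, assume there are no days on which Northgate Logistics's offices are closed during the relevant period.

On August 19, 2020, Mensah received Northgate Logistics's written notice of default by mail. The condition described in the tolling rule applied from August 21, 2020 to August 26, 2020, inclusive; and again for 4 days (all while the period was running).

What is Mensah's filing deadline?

September 14, 2020

Counting August 19, 2020 as day 1, day 12 is August 30, 2020.
Service was by mail, adding 5 days: August 30, 2020 + 5 days = September 4, 2020.
From August 21, 2020 through August 26, 2020 inclusive is 6 days; tolling adds 6 days: September 4, 2020 + 6 days = September 10, 2020.
Tolling adds 4 days: September 10, 2020 + 4 days = September 14, 2020.
September 14, 2020 is a Monday and not a day on which Northgate Logistics's offices are closed, so no extension applies.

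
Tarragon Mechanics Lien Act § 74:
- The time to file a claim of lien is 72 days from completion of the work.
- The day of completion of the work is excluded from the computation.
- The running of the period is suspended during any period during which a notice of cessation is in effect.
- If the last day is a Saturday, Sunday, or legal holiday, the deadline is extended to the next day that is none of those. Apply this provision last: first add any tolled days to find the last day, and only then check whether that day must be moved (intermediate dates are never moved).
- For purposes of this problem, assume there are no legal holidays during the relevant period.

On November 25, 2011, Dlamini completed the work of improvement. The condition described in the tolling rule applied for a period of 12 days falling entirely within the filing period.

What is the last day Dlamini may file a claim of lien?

February 17, 2012

72 days after November 25, 2011 is February 5, 2012.
Tolling adds 12 days: February 5, 2012 + 12 days = February 17, 2012.
February 17, 2012 is a Friday and not a legal holiday, so no extension applies.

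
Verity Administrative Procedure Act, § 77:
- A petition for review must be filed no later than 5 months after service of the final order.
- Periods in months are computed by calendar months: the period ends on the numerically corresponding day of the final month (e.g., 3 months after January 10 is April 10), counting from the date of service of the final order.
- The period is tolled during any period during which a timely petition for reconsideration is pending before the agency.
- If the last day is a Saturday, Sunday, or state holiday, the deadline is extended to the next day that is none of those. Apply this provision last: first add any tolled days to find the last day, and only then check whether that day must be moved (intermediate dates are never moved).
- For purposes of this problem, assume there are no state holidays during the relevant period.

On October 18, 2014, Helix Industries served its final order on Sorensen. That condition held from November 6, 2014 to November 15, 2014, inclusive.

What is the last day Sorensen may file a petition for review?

5 months after October 18, 2014 is March 18, 2015.
From November 6, 2014 through November 15, 2014 inclusive is 10 days; tolling adds 10 days: March 18, 2015 + 10 days = March 28, 2015.
March 28, 2015 is Saturday; March 29, 2015 is Sunday. The next qualifying day is March 30, 2015.

March 30, 2015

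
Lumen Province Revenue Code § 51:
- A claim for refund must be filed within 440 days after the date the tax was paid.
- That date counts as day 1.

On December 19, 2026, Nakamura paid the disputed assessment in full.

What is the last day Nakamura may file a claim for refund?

Counting December 19, 2026 as day 1, day 440 is March 2, 2028.

March 2, 2028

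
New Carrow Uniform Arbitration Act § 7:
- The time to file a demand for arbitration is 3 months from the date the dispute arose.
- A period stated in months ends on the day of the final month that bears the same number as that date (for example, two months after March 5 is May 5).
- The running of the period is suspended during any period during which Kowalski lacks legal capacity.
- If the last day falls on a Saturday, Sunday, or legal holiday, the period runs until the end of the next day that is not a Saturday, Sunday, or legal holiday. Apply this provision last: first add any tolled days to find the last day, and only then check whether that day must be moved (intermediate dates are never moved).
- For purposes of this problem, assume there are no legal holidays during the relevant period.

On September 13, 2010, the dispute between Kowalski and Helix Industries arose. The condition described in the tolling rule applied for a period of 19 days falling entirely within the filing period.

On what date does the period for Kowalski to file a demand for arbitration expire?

January 3, 2011

3 months after September 13, 2010 is December 13, 2010.
Tolling adds 19 days: December 13, 2010 + 19 days = January 1, 2011.
January 1, 2011 is Saturday; January 2, 2011 is Sunday. The next qualifying day is January 3, 2011.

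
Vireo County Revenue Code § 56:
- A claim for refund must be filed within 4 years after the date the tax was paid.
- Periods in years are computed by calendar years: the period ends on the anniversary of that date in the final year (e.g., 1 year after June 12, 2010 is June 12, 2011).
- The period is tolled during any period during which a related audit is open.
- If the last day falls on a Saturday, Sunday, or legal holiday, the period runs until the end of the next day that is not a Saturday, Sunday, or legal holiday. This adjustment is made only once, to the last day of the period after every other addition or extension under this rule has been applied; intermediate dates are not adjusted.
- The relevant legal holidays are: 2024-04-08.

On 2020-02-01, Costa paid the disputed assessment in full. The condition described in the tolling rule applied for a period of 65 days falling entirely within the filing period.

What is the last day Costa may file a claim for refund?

4 years after 2020-02-01 is February 1, 2024.
Tolling adds 65 days: February 1, 2024 + 65 days = April 6, 2024.
April 6, 2024 is Saturday; April 7, 2024 is Sunday; April 8, 2024 is a listed holiday. The next qualifying day is April 9, 2024.

April 9, 2024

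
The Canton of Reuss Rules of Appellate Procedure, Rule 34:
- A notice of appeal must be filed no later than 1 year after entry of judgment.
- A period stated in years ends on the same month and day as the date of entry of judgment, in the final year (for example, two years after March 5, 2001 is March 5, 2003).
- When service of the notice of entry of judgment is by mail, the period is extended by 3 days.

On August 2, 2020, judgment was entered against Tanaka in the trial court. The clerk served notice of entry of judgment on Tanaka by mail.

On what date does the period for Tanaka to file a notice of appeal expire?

August 5, 2021

1 year after August 2, 2020 is August 2, 2021.
Service was by mail, adding 3 days: August 2, 2021 + 3 days = August 5, 2021.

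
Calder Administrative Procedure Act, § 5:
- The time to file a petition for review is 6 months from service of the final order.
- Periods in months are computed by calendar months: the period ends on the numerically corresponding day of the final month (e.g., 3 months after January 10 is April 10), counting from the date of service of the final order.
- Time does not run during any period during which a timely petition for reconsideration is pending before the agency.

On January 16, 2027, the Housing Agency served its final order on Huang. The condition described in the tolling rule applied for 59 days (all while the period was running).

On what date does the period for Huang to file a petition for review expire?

6 months after January 16, 2027 is July 16, 2027.
Tolling adds 59 days: July 16, 2027 + 59 days = September 13, 2027.

September 13, 2027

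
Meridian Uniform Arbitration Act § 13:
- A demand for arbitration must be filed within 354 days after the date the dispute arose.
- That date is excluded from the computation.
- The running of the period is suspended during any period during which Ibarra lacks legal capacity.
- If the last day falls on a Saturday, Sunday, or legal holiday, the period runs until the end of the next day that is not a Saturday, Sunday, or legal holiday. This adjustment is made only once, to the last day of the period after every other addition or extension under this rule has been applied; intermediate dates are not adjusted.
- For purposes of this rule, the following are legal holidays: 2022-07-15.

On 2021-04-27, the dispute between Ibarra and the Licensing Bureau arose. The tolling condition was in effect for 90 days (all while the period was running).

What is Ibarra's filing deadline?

July 18, 2022

354 days after 2021-04-27 is April 16, 2022.
Tolling adds 90 days: April 16, 2022 + 90 days = July 15, 2022.
July 15, 2022 is a listed holiday; July 16, 2022 is Saturday; July 17, 2022 is Sunday. The next qualifying day is July 18, 2022.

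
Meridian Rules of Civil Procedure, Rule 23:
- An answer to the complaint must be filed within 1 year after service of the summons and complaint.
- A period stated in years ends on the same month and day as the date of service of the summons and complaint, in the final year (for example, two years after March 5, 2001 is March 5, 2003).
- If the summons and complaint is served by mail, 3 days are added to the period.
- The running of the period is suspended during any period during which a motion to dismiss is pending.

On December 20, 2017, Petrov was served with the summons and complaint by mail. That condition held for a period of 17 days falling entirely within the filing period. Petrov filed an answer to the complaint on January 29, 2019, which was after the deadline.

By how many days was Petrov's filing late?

1 year after December 20, 2017 is December 20, 2018.
Service was by mail, adding 3 days: December 20, 2018 + 3 days = December 23, 2018.
Tolling adds 17 days: December 23, 2018 + 17 days = January 9, 2019.
The deadline is January 9, 2019; from January 9, 2019 to January 29, 2019 is 20 days.

20 days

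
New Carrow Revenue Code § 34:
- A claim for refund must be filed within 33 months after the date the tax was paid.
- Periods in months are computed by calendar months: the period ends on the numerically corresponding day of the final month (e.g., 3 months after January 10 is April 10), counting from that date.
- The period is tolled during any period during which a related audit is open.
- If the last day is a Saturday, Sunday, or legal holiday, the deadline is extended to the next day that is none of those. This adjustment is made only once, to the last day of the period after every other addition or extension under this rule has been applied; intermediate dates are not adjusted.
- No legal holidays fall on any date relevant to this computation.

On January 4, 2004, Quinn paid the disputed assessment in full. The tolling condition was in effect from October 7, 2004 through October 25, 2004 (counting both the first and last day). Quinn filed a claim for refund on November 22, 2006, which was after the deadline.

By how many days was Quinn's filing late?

30 days

33 months after January 4, 2004 is October 4, 2006.
From October 7, 2004 through October 25, 2004 inclusive is 19 days; tolling adds 19 days: October 4, 2006 + 19 days = October 23, 2006.
October 23, 2006 is a Monday and not a legal holiday, so no extension applies.
The deadline is October 23, 2006; from October 23, 2006 to November 22, 2006 is 30 days.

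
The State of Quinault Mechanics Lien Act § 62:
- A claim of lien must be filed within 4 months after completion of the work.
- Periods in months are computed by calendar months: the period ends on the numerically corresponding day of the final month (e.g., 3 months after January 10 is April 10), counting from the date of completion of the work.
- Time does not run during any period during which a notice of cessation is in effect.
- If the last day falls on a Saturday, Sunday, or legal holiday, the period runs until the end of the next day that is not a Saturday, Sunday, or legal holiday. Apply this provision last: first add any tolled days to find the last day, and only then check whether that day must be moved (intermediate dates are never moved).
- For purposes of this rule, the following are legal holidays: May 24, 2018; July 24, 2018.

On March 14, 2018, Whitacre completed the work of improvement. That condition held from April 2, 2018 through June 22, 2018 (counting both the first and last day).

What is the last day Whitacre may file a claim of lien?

October 4, 2018

4 months after March 14, 2018 is July 14, 2018.
From April 2, 2018 through June 22, 2018 inclusive is 82 days; tolling adds 82 days: July 14, 2018 + 82 days = October 4, 2018.
October 4, 2018 is a Thursday and not a legal holiday, so no extension applies.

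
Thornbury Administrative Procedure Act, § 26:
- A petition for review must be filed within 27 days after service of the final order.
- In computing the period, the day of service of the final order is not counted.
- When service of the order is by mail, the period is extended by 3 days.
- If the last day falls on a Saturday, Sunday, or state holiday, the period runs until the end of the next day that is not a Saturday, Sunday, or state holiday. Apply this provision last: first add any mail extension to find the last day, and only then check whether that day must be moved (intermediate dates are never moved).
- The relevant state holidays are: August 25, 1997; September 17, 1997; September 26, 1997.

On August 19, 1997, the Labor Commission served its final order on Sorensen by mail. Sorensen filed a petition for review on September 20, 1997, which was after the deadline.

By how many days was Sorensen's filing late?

27 days after August 19, 1997 is September 15, 1997.
Service was by mail, adding 3 days: September 15, 1997 + 3 days = September 18, 1997.
September 18, 1997 is a Thursday and not a state holiday, so no extension applies.
The deadline is September 18, 1997; from September 18, 1997 to September 20, 1997 is 2 days.

2 days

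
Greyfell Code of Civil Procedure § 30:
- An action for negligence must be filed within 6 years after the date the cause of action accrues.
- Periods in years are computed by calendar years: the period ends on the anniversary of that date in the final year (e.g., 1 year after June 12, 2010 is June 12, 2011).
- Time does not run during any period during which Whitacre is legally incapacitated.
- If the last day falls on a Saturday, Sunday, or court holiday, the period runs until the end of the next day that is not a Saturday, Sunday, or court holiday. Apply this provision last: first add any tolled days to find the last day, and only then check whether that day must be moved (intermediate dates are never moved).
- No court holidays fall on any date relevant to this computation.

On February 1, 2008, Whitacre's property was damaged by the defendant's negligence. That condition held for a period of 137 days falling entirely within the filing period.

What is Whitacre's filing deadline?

6 years after February 1, 2008 is February 1, 2014.
Tolling adds 137 days: February 1, 2014 + 137 days = June 18, 2014.
June 18, 2014 is a Wednesday and not a court holiday, so no extension applies.

June 18, 2014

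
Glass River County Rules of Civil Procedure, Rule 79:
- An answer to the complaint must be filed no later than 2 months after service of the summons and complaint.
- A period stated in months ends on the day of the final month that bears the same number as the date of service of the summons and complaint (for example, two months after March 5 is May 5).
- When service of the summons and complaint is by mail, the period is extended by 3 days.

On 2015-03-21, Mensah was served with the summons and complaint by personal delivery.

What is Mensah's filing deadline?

May 21, 2015

2 months after 2015-03-21 is May 21, 2015.
Service was not by mail, so no mail extension applies.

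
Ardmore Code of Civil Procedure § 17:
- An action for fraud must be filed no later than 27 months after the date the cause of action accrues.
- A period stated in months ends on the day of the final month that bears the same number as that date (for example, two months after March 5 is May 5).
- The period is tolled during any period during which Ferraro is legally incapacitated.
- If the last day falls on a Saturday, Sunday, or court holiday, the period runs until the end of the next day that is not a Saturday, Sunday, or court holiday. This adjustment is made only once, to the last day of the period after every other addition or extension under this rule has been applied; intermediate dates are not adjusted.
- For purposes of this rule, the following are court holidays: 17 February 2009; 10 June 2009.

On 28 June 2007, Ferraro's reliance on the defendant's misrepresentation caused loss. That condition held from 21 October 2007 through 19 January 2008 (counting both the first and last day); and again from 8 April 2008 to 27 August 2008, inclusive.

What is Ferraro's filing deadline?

May 19, 2010

27 months after 28 June 2007 is September 28, 2009.
From October 21, 2007 through January 19, 2008 inclusive is 91 days; tolling adds 91 days: September 28, 2009 + 91 days = December 28, 2009.
From April 8, 2008 through August 27, 2008 inclusive is 142 days; tolling adds 142 days: December 28, 2009 + 142 days = May 19, 2010.
May 19, 2010 is a Wednesday and not a court holiday, so no extension applies.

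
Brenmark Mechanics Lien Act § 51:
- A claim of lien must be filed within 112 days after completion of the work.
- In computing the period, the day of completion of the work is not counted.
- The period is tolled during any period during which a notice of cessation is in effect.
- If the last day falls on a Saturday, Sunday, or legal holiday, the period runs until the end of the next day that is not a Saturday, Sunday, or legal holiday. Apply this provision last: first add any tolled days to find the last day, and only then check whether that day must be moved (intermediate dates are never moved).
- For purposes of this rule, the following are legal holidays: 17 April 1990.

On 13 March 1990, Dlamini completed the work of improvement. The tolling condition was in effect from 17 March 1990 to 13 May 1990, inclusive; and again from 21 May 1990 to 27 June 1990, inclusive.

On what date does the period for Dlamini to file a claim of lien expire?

October 8, 1990

112 days after 13 March 1990 is July 3, 1990.
From March 17, 1990 through May 13, 1990 inclusive is 58 days; tolling adds 58 days: July 3, 1990 + 58 days = August 30, 1990.
From May 21, 1990 through June 27, 1990 inclusive is 38 days; tolling adds 38 days: August 30, 1990 + 38 days = October 7, 1990.
October 7, 1990 is Sunday. The next qualifying day is October 8, 1990.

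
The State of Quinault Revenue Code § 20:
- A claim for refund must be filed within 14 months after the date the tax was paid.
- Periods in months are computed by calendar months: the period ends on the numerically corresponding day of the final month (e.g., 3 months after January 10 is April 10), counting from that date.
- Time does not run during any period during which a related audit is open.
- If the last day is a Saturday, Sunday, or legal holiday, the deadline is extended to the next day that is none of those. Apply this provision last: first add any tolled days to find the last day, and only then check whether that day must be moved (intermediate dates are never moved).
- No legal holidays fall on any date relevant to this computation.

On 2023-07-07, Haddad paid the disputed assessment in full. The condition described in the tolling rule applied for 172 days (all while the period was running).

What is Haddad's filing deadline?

14 months after 2023-07-07 is September 7, 2024.
Tolling adds 172 days: September 7, 2024 + 172 days = February 26, 2025.
February 26, 2025 is a Wednesday and not a legal holiday, so no extension applies.

February 26, 2025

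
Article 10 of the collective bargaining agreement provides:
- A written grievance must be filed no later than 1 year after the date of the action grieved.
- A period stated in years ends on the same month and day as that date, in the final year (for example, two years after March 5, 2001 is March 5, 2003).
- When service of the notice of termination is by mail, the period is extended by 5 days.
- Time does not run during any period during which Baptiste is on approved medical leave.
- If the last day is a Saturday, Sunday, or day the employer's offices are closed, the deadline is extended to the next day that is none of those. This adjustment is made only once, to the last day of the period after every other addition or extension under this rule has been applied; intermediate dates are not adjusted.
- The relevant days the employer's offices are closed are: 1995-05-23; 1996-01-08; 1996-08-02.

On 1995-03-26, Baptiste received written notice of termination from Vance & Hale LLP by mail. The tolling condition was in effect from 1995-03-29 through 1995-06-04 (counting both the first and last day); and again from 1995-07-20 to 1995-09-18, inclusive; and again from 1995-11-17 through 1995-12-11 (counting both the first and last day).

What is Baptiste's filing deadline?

1 year after 1995-03-26 is March 26, 1996.
Service was by mail, adding 5 days: March 26, 1996 + 5 days = March 31, 1996.
From March 29, 1995 through June 4, 1995 inclusive is 68 days; tolling adds 68 days: March 31, 1996 + 68 days = June 7, 1996.
From July 20, 1995 through September 18, 1995 inclusive is 61 days; tolling adds 61 days: June 7, 1996 + 61 days = August 7, 1996.
From November 17, 1995 through December 11, 1995 inclusive is 25 days; tolling adds 25 days: August 7, 1996 + 25 days = September 1, 1996.
September 1, 1996 is Sunday. The next qualifying day is September 2, 1996.

September 2, 1996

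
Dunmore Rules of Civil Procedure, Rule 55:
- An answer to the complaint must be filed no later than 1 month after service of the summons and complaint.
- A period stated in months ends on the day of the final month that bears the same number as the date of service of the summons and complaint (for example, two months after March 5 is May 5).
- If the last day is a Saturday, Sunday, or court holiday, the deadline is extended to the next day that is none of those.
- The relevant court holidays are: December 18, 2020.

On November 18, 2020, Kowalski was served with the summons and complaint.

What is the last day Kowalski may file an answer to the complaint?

1 month after November 18, 2020 is December 18, 2020.
December 18, 2020 is a listed holiday; December 19, 2020 is Saturday; December 20, 2020 is Sunday. The next qualifying day is December 21, 2020.

December 21, 2020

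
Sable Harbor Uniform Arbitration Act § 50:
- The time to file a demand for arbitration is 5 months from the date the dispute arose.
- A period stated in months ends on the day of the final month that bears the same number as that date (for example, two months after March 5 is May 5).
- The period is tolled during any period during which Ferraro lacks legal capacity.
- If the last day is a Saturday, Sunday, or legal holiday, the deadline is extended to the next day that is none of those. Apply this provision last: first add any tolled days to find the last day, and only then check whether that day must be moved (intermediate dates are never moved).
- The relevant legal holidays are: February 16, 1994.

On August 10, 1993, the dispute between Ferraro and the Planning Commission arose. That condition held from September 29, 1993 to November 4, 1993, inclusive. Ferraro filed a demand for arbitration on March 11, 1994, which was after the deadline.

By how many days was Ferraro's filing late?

22 days

5 months after August 10, 1993 is January 10, 1994.
From September 29, 1993 through November 4, 1993 inclusive is 37 days; tolling adds 37 days: January 10, 1994 + 37 days = February 16, 1994.
February 16, 1994 is a listed holiday. The next qualifying day is February 17, 1994.
The deadline is February 17, 1994; from February 17, 1994 to March 11, 1994 is 22 days.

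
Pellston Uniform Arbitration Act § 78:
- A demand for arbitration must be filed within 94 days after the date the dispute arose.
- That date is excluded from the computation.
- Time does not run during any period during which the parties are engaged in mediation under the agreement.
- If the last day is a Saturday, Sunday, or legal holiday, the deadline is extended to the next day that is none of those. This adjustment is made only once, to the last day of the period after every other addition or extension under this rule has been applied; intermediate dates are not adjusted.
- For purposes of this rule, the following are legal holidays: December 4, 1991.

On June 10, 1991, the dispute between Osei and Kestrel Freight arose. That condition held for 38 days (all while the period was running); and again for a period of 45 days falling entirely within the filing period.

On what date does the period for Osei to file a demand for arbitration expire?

94 days after June 10, 1991 is September 12, 1991.
Tolling adds 38 days: September 12, 1991 + 38 days = October 20, 1991.
Tolling adds 45 days: October 20, 1991 + 45 days = December 4, 1991.
December 4, 1991 is a listed holiday. The next qualifying day is December 5, 1991.

December 5, 1991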